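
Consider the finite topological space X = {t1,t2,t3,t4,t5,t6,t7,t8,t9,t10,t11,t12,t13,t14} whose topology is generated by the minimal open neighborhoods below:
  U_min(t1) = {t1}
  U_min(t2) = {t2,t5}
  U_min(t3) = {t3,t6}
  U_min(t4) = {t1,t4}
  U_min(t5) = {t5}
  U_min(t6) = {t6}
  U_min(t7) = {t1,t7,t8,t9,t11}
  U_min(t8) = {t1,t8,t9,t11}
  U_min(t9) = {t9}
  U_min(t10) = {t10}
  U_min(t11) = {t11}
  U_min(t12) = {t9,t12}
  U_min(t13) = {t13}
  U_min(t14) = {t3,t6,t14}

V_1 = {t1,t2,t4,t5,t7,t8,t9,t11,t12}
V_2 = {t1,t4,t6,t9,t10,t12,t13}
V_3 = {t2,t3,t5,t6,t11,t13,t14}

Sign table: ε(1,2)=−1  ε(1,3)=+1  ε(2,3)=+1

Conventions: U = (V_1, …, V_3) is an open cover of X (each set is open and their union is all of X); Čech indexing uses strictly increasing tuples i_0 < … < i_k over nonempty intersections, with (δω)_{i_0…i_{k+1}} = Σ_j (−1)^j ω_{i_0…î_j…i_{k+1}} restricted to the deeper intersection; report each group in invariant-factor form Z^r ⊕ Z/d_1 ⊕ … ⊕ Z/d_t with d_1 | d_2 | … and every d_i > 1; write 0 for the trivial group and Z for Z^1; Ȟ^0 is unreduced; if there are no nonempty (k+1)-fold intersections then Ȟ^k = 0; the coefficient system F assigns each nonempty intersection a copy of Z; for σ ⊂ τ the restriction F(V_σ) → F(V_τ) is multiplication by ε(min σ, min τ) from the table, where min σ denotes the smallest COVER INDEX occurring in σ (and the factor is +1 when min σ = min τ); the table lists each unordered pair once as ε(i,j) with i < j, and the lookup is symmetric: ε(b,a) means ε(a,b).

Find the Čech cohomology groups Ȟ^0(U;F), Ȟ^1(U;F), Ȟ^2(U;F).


nerve of the cover:
  V12={t1,t4,t9,t12} V13={t2,t5,t11} V23={t6,t13}
C dims 3,3; δ0: rk 3, SNF 1^2·2
Ȟ^0 = (3 − 3) − 0 = 0, so Ȟ^0 ≅ 0
Ȟ^1 = (3 − 0) − 3 = 0 plus torsion [2], so Ȟ^1 ≅ Z/2
Ȟ^2 = (0 − 0) − 0 = 0, so Ȟ^2 ≅ 0

Ȟ^0 = 0, Ȟ^1 = Z/2 and Ȟ^2 = 0


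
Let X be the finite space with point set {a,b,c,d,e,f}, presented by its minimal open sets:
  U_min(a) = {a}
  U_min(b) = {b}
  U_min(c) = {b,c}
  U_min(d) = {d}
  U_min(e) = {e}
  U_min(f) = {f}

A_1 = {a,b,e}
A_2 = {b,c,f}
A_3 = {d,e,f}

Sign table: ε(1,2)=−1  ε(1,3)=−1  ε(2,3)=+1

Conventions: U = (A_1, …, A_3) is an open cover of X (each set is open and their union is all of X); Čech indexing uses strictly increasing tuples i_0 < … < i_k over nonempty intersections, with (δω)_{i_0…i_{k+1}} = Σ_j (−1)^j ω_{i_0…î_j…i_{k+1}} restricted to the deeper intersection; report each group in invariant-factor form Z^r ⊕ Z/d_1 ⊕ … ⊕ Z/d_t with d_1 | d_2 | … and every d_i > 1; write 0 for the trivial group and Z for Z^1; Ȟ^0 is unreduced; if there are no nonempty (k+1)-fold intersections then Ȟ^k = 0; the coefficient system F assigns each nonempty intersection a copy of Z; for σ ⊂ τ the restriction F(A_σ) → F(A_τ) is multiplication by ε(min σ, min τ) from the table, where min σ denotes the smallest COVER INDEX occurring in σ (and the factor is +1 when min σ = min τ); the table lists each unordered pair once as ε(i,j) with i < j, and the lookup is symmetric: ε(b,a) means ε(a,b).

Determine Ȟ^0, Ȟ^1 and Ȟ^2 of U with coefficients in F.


nerve of the cover:
  A12={b} A13={e} A23={f}
C dims 3,3; δ0: rk 2, SNF 1^2
Ȟ^0 = (3 − 2) − 0 = 1, so Ȟ^0 ≅ Z
Ȟ^1 = (3 − 0) − 2 = 1, so Ȟ^1 ≅ Z
Ȟ^2 = (0 − 0) − 0 = 0, so Ȟ^2 ≅ 0

Ȟ^0 = Z, Ȟ^1 = Z, Ȟ^2 = 0


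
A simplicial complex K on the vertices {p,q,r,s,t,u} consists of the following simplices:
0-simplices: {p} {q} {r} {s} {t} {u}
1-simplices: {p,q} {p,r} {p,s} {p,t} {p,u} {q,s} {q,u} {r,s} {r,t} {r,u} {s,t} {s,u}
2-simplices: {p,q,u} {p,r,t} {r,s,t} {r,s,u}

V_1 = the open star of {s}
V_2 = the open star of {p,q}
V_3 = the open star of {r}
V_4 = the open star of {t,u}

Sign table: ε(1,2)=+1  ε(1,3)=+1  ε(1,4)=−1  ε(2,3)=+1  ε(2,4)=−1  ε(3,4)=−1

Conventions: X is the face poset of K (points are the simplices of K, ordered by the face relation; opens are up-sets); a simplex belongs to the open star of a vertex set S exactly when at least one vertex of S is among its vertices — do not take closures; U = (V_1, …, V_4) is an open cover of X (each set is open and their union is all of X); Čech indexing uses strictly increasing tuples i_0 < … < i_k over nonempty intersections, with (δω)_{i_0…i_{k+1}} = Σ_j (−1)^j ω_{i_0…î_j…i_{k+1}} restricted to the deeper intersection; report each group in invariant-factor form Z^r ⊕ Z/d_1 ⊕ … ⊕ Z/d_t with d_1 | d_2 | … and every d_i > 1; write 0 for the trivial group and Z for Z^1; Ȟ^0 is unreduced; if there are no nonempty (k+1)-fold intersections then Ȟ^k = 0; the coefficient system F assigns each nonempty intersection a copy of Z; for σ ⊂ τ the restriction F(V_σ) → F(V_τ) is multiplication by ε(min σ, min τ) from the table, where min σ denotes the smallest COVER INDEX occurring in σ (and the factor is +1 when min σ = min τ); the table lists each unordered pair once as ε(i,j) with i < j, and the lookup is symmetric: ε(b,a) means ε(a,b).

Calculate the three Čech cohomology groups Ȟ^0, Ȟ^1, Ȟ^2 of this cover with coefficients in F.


nerve simplices:
  V1={{s},{p,s},{q,s},{r,s},{s,t},{s,u},{r,s,t},{r,s,u}} V2={{p},{q},{p,q},{p,r},{p,s},{p,t},{p,u},{q,s},{q,u},{p,q,u},{p,r,t}} V3={{r},{p,r},{r,s},{r,t},{r,u},{p,r,t},{r,s,t},{r,s,u}} V4={{t},{u},{p,t},{p,u},{q,u},{r,t},{r,u},{s,t},{s,u},{p,q,u},{p,r,t},{r,s,t},{r,s,u}}
  V12={{p,s},{q,s}} V13={{r,s},{r,s,t},{r,s,u}} V14={{s,t},{s,u},{r,s,t},{r,s,u}} V23={{p,r},{p,r,t}} V24={{p,t},{p,u},{q,u},{p,q,u},{p,r,t}} V34={{r,t},{r,u},{p,r,t},{r,s,t},{r,s,u}}
  V134={{r,s,t},{r,s,u}} V234={{p,r,t}}
C dims 4,6,2; δ0: rk 3, SNF 1^3; δ1: rk 2, SNF 1^2
degree 0: 4−3−0 = 1 → Ȟ^0 ≅ Z
degree 1: 6−2−3 = 1 → Ȟ^1 ≅ Z
degree 2: 2−0−2 = 0 → Ȟ^2 ≅ 0

Ȟ^0 ≅ Z, Ȟ^1 ≅ Z and Ȟ^2 ≅ 0


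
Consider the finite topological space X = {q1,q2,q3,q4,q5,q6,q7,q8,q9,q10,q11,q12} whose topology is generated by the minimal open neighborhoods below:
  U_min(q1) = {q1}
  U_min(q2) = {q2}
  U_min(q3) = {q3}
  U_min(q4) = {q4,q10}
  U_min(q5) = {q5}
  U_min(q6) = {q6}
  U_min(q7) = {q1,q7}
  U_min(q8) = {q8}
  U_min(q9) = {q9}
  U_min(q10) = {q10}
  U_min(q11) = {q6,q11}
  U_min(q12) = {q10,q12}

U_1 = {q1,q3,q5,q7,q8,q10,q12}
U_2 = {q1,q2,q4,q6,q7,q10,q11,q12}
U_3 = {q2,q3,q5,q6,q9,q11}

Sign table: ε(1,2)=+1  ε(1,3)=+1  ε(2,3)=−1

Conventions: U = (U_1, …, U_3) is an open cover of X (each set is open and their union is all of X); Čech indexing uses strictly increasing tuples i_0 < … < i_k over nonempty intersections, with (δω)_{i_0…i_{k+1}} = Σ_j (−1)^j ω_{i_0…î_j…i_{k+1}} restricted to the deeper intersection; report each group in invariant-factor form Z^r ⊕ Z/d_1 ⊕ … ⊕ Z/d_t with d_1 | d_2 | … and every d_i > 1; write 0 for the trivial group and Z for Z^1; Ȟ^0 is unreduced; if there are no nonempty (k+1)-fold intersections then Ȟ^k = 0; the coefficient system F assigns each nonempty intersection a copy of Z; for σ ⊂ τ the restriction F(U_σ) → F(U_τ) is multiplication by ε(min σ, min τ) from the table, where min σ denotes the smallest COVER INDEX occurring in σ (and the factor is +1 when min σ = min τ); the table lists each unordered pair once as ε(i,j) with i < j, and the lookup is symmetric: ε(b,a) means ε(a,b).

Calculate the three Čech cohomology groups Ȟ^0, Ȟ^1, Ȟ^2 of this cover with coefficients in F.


Ȟ^0(U;F) ≅ 0,  Ȟ^1(U;F) ≅ Z/2,  Ȟ^2(U;F) ≅ 0

cover nerve:
  U12={q1,q7,q10,q12} U13={q3,q5} U23={q2,q6,q11}
C dims 3,3; δ0: rk 3, SNF 1^2·2
Ȟ^0: (3−3)−0=0 ⇒ 0
Ȟ^1: (3−0)−3=0 plus torsion [2] ⇒ Z/2
Ȟ^2: (0−0)−0=0 ⇒ 0


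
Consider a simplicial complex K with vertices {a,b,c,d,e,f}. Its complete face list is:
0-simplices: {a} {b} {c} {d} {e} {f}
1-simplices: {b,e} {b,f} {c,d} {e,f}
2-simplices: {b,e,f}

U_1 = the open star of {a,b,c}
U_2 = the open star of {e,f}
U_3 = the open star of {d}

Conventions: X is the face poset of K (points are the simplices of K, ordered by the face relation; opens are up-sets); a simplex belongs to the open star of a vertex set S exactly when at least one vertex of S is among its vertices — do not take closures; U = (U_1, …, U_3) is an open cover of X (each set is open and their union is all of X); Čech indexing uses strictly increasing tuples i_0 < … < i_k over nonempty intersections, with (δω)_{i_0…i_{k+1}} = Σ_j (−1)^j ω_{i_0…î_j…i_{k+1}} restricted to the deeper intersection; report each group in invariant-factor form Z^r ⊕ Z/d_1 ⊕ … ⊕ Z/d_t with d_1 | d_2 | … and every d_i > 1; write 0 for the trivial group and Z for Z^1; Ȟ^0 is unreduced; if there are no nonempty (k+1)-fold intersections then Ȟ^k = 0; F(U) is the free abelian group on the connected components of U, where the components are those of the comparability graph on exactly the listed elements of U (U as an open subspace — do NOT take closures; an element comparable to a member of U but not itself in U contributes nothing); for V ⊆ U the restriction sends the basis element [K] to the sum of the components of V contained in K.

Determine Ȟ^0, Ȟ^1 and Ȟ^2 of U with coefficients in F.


nonempty overlaps:
  U1={{a},{b},{c},{b,e},{b,f},{c,d},{b,e,f}} U2={{e},{f},{b,e},{b,f},{e,f},{b,e,f}} U3={{d},{c,d}}
  U12={{b,e},{b,f},{b,e,f}} U13={{c,d}}
components per intersection:
  U1: {{a}} {{b},{b,e},{b,f},{b,e,f}} {{c},{c,d}}
  U2: {{e},{f},{b,e},{b,f},{e,f},{b,e,f}}
  U3: {{d},{c,d}}
  U12: {{b,e},{b,f},{b,e,f}}
  U13: {{c,d}}
C dims 5,2; δ0: rk 2, SNF 1^2
degree 0: 5−2−0 = 3 → Ȟ^0 ≅ Z^3
degree 1: 2−0−2 = 0 → Ȟ^1 ≅ 0
degree 2: 0−0−0 = 0 → Ȟ^2 ≅ 0

Ȟ^0 ≅ Z^3, Ȟ^1 ≅ 0, Ȟ^2 ≅ 0


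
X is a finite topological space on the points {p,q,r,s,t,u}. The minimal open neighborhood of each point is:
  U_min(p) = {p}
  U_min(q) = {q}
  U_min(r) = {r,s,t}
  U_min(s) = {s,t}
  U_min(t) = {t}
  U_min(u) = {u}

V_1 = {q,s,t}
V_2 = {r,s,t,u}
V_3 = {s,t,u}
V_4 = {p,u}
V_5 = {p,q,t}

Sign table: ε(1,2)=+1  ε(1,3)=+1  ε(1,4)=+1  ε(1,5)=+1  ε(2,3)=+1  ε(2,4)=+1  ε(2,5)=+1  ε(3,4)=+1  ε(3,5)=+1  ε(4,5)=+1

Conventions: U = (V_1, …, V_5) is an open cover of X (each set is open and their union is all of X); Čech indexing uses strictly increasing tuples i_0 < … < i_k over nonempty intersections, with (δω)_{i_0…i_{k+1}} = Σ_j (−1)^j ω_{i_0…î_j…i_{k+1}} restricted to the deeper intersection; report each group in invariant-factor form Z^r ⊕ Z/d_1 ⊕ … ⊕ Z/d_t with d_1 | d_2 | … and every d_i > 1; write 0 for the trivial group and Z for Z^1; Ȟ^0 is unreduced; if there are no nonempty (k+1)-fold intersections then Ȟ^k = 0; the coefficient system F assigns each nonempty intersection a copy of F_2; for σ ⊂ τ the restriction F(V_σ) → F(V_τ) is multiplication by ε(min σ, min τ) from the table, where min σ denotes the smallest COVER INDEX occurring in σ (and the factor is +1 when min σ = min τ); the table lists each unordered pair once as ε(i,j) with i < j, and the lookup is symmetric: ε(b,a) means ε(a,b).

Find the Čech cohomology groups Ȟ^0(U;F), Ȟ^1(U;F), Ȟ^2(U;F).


nonempty overlaps:
  V12={s,t} V13={s,t} V15={q,t} V23={s,t,u} V24={u} V25={t} V34={u} V35={t} V45={p}
  V123={s,t} V125={t} V135={t} V234={u} V235={t}
  V1235={t}
C dims 5,9,5,1; δ0: rk_F2 4; δ1: rk_F2 4; δ2: rk_F2 1
degree 0: 5−4−0 = 1 → Ȟ^0 ≅ Z/2
degree 1: 9−4−4 = 1 → Ȟ^1 ≅ Z/2
degree 2: 5−1−4 = 0 → Ȟ^2 ≅ 0

Ȟ^0(U;F) ≅ Z/2; Ȟ^1(U;F) ≅ Z/2; Ȟ^2(U;F) ≅ 0


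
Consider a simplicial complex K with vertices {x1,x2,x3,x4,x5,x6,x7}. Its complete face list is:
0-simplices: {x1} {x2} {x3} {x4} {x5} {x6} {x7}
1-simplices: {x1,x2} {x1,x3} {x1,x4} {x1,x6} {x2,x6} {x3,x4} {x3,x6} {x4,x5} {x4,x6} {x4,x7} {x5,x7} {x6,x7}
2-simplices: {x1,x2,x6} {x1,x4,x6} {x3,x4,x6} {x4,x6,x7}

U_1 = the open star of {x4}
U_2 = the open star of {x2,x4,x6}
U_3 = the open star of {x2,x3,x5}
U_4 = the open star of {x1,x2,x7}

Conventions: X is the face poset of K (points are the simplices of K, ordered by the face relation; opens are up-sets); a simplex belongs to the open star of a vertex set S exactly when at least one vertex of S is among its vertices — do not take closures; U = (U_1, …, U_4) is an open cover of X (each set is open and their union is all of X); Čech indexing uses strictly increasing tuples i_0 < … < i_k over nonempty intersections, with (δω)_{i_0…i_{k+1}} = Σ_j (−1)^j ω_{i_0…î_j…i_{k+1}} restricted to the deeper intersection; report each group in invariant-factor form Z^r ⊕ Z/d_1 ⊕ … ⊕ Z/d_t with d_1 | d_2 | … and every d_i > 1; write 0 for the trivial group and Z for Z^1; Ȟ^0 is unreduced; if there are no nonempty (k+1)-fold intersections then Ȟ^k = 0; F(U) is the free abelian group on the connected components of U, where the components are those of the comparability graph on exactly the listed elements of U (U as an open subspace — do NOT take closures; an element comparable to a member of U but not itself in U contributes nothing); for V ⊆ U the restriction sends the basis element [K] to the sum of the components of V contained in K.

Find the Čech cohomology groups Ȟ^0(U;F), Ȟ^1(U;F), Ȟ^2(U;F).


cover nerve:
  U1={{x4},{x1,x4},{x3,x4},{x4,x5},{x4,x6},{x4,x7},{x1,x4,x6},{x3,x4,x6},{x4,x6,x7}} U2={{x2},{x4},{x6},{x1,x2},{x1,x4},{x1,x6},{x2,x6},{x3,x4},{x3,x6},{x4,x5},{x4,x6},{x4,x7},{x6,x7},{x1,x2,x6},{x1,x4,x6},{x3,x4,x6},{x4,x6,x7}} U3={{x2},{x3},{x5},{x1,x2},{x1,x3},{x2,x6},{x3,x4},{x3,x6},{x4,x5},{x5,x7},{x1,x2,x6},{x3,x4,x6}} U4={{x1},{x2},{x7},{x1,x2},{x1,x3},{x1,x4},{x1,x6},{x2,x6},{x4,x7},{x5,x7},{x6,x7},{x1,x2,x6},{x1,x4,x6},{x4,x6,x7}}
  U12={{x4},{x1,x4},{x3,x4},{x4,x5},{x4,x6},{x4,x7},{x1,x4,x6},{x3,x4,x6},{x4,x6,x7}} U13={{x3,x4},{x4,x5},{x3,x4,x6}} U14={{x1,x4},{x4,x7},{x1,x4,x6},{x4,x6,x7}} U23={{x2},{x1,x2},{x2,x6},{x3,x4},{x3,x6},{x4,x5},{x1,x2,x6},{x3,x4,x6}} U24={{x2},{x1,x2},{x1,x4},{x1,x6},{x2,x6},{x4,x7},{x6,x7},{x1,x2,x6},{x1,x4,x6},{x4,x6,x7}} U34={{x2},{x1,x2},{x1,x3},{x2,x6},{x5,x7},{x1,x2,x6}}
  U123={{x3,x4},{x4,x5},{x3,x4,x6}} U124={{x1,x4},{x4,x7},{x1,x4,x6},{x4,x6,x7}} U234={{x2},{x1,x2},{x2,x6},{x1,x2,x6}}
components per intersection:
  U1: {{x4},{x1,x4},{x3,x4},{x4,x5},{x4,x6},{x4,x7},{x1,x4,x6},{x3,x4,x6},{x4,x6,x7}}
  U2: {{x2},{x4},{x6},{x1,x2},{x1,x4},{x1,x6},{x2,x6},{x3,x4},{x3,x6},{x4,x5},{x4,x6},{x4,x7},{x6,x7},{x1,x2,x6},{x1,x4,x6},{x3,x4,x6},{x4,x6,x7}}
  U3: {{x2},{x1,x2},{x2,x6},{x1,x2,x6}} {{x3},{x1,x3},{x3,x4},{x3,x6},{x3,x4,x6}} {{x5},{x4,x5},{x5,x7}}
  U4: {{x1},{x2},{x1,x2},{x1,x3},{x1,x4},{x1,x6},{x2,x6},{x1,x2,x6},{x1,x4,x6}} {{x7},{x4,x7},{x5,x7},{x6,x7},{x4,x6,x7}}
  U12: {{x4},{x1,x4},{x3,x4},{x4,x5},{x4,x6},{x4,x7},{x1,x4,x6},{x3,x4,x6},{x4,x6,x7}}
  U13: {{x3,x4},{x3,x4,x6}} {{x4,x5}}
  U14: {{x1,x4},{x1,x4,x6}} {{x4,x7},{x4,x6,x7}}
  U23: {{x2},{x1,x2},{x2,x6},{x1,x2,x6}} {{x3,x4},{x3,x6},{x3,x4,x6}} {{x4,x5}}
  U24: {{x2},{x1,x2},{x1,x4},{x1,x6},{x2,x6},{x1,x2,x6},{x1,x4,x6}} {{x4,x7},{x6,x7},{x4,x6,x7}}
  U34: {{x2},{x1,x2},{x2,x6},{x1,x2,x6}} {{x1,x3}} {{x5,x7}}
  U123: {{x3,x4},{x3,x4,x6}} {{x4,x5}}
  U124: {{x1,x4},{x1,x4,x6}} {{x4,x7},{x4,x6,x7}}
  U234: {{x2},{x1,x2},{x2,x6},{x1,x2,x6}}
C dims 7,13,5; δ0: rk 6, SNF 1^6; δ1: rk 5, SNF 1^5
Ȟ^0: (7−6)−0=1 ⇒ Z
Ȟ^1: (13−5)−6=2 ⇒ Z^2
Ȟ^2: (5−0)−5=0 ⇒ 0

Ȟ^0 ≅ Z,  Ȟ^1 ≅ Z^2,  Ȟ^2 ≅ 0


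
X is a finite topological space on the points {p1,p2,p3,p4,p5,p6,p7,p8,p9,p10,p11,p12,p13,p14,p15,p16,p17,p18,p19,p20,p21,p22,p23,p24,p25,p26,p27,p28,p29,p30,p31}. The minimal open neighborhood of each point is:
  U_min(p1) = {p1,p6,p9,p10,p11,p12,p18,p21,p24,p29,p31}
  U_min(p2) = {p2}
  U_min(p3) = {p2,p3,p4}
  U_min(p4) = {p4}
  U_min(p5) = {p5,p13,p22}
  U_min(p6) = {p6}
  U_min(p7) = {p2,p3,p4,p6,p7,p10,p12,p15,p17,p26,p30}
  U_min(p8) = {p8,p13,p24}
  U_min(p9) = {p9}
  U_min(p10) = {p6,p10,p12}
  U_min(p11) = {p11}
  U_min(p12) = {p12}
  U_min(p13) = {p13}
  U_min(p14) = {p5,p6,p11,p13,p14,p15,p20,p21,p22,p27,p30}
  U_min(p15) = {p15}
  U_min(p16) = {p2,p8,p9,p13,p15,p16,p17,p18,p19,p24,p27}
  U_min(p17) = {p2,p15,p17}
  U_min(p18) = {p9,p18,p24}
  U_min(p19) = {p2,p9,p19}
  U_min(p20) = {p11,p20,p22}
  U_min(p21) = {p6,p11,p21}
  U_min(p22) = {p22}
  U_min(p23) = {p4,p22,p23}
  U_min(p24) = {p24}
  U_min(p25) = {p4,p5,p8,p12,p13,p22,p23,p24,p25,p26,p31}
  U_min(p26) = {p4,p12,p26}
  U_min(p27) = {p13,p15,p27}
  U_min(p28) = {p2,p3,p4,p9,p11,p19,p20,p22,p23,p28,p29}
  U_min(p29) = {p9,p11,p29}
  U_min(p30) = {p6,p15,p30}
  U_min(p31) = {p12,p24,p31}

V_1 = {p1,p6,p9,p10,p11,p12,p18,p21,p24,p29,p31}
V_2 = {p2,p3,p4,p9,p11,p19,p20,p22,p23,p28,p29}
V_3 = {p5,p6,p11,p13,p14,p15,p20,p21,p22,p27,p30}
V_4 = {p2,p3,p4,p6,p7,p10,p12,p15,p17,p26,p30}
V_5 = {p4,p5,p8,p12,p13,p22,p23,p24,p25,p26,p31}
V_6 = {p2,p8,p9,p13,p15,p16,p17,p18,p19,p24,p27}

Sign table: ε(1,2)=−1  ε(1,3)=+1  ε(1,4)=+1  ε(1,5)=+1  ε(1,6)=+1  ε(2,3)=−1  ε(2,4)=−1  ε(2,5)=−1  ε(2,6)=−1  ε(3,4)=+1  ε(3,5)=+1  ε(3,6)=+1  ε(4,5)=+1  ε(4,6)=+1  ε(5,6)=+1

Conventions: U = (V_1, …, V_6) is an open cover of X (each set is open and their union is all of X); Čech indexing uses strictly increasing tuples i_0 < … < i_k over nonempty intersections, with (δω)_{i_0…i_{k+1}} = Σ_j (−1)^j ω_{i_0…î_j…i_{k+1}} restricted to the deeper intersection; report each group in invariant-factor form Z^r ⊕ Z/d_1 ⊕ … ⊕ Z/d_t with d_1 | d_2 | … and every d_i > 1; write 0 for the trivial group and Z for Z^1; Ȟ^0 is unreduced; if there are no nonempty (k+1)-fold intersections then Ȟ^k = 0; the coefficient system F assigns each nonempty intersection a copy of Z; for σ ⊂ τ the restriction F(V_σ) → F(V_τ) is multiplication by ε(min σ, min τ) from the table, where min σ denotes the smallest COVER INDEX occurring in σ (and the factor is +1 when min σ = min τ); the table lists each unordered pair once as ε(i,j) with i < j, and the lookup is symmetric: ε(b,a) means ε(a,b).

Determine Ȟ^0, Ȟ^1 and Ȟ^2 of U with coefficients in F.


nonempty overlaps:
  V12={p9,p11,p29} V13={p6,p11,p21} V14={p6,p10,p12} V15={p12,p24,p31} V16={p9,p18,p24} V23={p11,p20,p22} V24={p2,p3,p4} V25={p4,p22,p23} V26={p2,p9,p19} V34={p6,p15,p30} V35={p5,p13,p22} V36={p13,p15,p27} V45={p4,p12,p26} V46={p2,p15,p17} V56={p8,p13,p24}
  V123={p11} V126={p9} V134={p6} V145={p12} V156={p24} V235={p22} V245={p4} V246={p2} V346={p15} V356={p13}
C dims 6,15,10; δ0: rk 5, SNF 1^5; δ1: rk 10, SNF 1^9·2
degree 0: 6−5−0 = 1 → Ȟ^0 ≅ Z
degree 1: 15−10−5 = 0 → Ȟ^1 ≅ 0
degree 2: 10−0−10 = 0 plus torsion [2] → Ȟ^2 ≅ Z/2

Ȟ^0 = Z, Ȟ^1 = 0 and Ȟ^2 = Z/2


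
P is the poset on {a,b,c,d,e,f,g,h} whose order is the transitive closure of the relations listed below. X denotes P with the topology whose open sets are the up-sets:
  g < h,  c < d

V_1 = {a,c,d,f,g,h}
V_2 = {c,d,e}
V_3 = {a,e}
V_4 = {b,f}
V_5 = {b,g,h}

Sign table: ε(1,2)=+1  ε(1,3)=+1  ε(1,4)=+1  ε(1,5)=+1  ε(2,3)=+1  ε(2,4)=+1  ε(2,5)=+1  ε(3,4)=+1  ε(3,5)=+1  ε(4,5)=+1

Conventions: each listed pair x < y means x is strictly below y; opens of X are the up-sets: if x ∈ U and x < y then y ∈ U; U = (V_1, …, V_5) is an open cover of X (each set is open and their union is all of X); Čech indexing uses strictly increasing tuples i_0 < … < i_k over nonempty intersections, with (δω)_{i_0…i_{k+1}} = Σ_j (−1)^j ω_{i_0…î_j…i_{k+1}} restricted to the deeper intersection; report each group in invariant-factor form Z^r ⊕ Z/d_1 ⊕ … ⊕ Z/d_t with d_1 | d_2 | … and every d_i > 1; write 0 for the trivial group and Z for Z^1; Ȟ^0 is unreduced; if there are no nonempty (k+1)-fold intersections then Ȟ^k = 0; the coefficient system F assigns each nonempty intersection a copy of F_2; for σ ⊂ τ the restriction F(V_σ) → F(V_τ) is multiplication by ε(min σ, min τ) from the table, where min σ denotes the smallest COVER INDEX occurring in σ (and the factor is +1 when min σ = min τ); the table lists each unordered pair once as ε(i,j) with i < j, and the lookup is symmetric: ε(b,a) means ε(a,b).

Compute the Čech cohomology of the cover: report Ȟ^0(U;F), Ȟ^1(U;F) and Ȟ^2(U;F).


Ȟ^0 ≅ Z/2,  Ȟ^1 ≅ Z/2 ⊕ Z/2,  Ȟ^2 ≅ 0

nonempty intersections:
  V12={c,d} V13={a} V14={f} V15={g,h} V23={e} V45={b}
C dims 5,6; δ0: rk_F2 4
Ȟ^0: (5−4)−0=1 ⇒ Z/2
Ȟ^1: (6−0)−4=2 ⇒ Z/2 ⊕ Z/2
Ȟ^2: (0−0)−0=0 ⇒ 0


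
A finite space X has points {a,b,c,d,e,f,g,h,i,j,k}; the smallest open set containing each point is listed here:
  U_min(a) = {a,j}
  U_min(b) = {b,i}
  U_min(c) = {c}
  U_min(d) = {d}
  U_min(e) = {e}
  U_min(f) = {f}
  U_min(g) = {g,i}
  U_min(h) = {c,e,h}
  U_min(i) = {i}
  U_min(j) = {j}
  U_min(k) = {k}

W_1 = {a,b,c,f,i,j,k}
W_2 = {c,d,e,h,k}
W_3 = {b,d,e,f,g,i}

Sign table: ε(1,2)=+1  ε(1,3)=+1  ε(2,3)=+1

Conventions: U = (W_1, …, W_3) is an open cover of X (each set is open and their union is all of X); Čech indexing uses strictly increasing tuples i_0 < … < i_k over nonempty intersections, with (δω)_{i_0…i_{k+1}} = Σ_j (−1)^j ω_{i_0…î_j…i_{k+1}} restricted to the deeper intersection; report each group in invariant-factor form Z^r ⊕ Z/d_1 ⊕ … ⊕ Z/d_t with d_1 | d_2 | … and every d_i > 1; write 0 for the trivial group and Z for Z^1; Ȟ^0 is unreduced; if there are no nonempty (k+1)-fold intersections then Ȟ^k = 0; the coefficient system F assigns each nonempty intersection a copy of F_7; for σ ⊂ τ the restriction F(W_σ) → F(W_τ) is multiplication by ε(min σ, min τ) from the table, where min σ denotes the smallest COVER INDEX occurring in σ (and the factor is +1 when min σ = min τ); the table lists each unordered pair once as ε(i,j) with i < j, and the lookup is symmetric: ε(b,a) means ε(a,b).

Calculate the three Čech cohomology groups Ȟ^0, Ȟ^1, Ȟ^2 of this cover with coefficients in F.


nonempty intersections:
  W12={c,k} W13={b,f,i} W23={d,e}
C dims 3,3; δ0: rk_F7 2
Ȟ^0: (3−2)−0=1 ⇒ Z/7
Ȟ^1: (3−0)−2=1 ⇒ Z/7
Ȟ^2: (0−0)−0=0 ⇒ 0

Ȟ^0 ≅ Z/7; Ȟ^1 ≅ Z/7; Ȟ^2 ≅ 0


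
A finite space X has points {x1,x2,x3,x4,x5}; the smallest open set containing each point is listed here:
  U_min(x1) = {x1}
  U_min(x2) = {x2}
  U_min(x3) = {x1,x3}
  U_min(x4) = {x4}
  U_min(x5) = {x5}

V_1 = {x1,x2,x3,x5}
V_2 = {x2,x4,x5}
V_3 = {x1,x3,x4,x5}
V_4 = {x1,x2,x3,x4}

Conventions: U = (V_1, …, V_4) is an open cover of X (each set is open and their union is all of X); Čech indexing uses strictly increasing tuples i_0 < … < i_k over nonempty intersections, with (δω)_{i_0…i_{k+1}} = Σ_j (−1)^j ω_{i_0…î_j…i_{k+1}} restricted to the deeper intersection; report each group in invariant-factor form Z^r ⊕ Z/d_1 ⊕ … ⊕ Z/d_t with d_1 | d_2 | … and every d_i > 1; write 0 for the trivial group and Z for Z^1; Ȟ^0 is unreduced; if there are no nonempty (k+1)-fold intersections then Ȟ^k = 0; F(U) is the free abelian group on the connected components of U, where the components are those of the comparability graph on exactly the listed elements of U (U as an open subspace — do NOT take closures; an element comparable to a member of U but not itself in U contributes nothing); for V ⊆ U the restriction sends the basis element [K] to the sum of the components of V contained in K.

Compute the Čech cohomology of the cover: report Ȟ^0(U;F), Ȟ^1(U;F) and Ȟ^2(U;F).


nonempty intersections:
  V12={x2,x5} V13={x1,x3,x5} V14={x1,x2,x3} V23={x4,x5} V24={x2,x4} V34={x1,x3,x4}
  V123={x5} V124={x2} V134={x1,x3} V234={x4}
components per intersection:
  V1: {x1,x3} {x2} {x5}
  V2: {x2} {x4} {x5}
  V3: {x1,x3} {x4} {x5}
  V4: {x1,x3} {x2} {x4}
  V12: {x2} {x5}
  V13: {x1,x3} {x5}
  V14: {x1,x3} {x2}
  V23: {x4} {x5}
  V24: {x2} {x4}
  V34: {x1,x3} {x4}
  V123: {x5}
  V124: {x2}
  V134: {x1,x3}
  V234: {x4}
C dims 12,12,4; δ0: rk 8, SNF 1^8; δ1: rk 4, SNF 1^4
Ȟ^0: (12−8)−0=4 ⇒ Z^4
Ȟ^1: (12−4)−8=0 ⇒ 0
Ȟ^2: (4−0)−4=0 ⇒ 0

Ȟ^0 ≅ Z^4,  Ȟ^1 ≅ 0,  Ȟ^2 ≅ 0


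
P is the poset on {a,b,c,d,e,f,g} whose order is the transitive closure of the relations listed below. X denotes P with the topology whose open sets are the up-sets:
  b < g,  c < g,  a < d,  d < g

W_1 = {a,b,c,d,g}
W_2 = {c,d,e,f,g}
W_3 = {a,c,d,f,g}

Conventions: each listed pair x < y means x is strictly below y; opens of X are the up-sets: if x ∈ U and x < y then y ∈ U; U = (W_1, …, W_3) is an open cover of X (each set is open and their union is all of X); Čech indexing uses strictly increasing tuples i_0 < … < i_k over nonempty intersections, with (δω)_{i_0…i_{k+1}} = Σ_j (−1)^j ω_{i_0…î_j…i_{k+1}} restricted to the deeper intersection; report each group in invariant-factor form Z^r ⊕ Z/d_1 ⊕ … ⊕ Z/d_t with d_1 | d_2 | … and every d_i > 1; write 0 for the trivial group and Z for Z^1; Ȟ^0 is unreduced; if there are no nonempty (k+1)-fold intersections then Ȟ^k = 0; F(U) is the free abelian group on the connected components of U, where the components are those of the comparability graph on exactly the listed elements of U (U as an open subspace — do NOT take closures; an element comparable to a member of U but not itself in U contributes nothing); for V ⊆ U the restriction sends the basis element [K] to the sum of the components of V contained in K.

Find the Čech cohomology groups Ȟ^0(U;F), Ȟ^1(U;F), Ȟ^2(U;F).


Ȟ^0 ≅ Z^3; Ȟ^1 ≅ 0; Ȟ^2 ≅ 0

nerve simplices:
  W12={c,d,g} W13={a,c,d,g} W23={c,d,f,g}
  W123={c,d,g}
components per intersection:
  W1: {a,b,c,d,g}
  W2: {c,d,g} {e} {f}
  W3: {a,c,d,g} {f}
  W12: {c,d,g}
  W13: {a,c,d,g}
  W23: {c,d,g} {f}
  W123: {c,d,g}
C dims 6,4,1; δ0: rk 3, SNF 1^3; δ1: rk 1, SNF 1^1
degree 0: 6−3−0 = 3 → Ȟ^0 ≅ Z^3
degree 1: 4−1−3 = 0 → Ȟ^1 ≅ 0
degree 2: 1−0−1 = 0 → Ȟ^2 ≅ 0


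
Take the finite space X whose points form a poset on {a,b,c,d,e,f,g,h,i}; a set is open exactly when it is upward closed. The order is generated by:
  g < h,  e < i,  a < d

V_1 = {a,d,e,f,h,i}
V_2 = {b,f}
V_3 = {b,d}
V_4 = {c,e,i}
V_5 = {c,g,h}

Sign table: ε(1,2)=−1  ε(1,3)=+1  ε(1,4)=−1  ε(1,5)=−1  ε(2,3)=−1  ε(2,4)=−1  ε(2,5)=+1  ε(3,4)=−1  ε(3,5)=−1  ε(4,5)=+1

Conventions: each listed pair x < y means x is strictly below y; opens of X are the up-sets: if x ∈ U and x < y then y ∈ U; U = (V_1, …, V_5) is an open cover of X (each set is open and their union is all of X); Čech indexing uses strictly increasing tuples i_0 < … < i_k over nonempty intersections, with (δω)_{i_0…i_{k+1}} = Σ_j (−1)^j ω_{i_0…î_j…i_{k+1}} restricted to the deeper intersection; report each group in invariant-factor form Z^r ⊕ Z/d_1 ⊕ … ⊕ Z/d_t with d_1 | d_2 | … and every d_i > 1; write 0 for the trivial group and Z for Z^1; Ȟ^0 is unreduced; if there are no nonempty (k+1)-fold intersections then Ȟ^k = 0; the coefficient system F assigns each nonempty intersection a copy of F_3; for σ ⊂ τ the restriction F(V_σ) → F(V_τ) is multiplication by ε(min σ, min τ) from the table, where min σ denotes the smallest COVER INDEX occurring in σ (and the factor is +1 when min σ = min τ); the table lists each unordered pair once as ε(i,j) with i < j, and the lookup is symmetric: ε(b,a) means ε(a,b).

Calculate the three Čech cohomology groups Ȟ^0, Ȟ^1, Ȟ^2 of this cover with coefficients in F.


cover nerve:
  V12={f} V13={d} V14={e,i} V15={h} V23={b} V45={c}
C dims 5,6; δ0: rk_F3 4
Ȟ^0: (5−4)−0=1 ⇒ Z/3
Ȟ^1: (6−0)−4=2 ⇒ Z/3 ⊕ Z/3
Ȟ^2: (0−0)−0=0 ⇒ 0

Ȟ^0 = Z/3; Ȟ^1 = Z/3 ⊕ Z/3; Ȟ^2 = 0


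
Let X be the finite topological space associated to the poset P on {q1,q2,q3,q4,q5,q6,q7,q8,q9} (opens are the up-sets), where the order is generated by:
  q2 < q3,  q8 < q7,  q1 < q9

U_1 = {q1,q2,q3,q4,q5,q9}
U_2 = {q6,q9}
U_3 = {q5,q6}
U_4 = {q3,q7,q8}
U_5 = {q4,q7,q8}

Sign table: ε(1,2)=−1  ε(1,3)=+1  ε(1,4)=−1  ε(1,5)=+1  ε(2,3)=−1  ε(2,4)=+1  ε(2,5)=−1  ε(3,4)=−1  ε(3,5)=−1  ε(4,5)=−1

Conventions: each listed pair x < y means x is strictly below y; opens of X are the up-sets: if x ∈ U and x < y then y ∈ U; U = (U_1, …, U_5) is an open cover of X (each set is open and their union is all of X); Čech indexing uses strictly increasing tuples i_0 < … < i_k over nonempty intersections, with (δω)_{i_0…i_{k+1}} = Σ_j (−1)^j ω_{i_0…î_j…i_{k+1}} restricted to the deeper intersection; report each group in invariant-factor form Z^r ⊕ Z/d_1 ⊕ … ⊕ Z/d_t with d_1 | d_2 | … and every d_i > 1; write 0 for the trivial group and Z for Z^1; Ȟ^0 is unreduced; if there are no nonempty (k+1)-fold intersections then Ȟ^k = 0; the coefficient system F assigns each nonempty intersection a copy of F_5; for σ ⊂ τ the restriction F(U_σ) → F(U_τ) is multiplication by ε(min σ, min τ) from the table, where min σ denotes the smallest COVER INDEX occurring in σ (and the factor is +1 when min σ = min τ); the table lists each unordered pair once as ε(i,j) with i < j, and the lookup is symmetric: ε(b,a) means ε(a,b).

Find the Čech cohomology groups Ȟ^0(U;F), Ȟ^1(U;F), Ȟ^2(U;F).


nerve simplices:
  U12={q9} U13={q5} U14={q3} U15={q4} U23={q6} U45={q7,q8}
C dims 5,6; δ0: rk_F5 4
degree 0: 5−4−0 = 1 → Ȟ^0 ≅ Z/5
degree 1: 6−0−4 = 2 → Ȟ^1 ≅ Z/5 ⊕ Z/5
degree 2: 0−0−0 = 0 → Ȟ^2 ≅ 0

Ȟ^0 = Z/5, Ȟ^1 = Z/5 ⊕ Z/5 and Ȟ^2 = 0


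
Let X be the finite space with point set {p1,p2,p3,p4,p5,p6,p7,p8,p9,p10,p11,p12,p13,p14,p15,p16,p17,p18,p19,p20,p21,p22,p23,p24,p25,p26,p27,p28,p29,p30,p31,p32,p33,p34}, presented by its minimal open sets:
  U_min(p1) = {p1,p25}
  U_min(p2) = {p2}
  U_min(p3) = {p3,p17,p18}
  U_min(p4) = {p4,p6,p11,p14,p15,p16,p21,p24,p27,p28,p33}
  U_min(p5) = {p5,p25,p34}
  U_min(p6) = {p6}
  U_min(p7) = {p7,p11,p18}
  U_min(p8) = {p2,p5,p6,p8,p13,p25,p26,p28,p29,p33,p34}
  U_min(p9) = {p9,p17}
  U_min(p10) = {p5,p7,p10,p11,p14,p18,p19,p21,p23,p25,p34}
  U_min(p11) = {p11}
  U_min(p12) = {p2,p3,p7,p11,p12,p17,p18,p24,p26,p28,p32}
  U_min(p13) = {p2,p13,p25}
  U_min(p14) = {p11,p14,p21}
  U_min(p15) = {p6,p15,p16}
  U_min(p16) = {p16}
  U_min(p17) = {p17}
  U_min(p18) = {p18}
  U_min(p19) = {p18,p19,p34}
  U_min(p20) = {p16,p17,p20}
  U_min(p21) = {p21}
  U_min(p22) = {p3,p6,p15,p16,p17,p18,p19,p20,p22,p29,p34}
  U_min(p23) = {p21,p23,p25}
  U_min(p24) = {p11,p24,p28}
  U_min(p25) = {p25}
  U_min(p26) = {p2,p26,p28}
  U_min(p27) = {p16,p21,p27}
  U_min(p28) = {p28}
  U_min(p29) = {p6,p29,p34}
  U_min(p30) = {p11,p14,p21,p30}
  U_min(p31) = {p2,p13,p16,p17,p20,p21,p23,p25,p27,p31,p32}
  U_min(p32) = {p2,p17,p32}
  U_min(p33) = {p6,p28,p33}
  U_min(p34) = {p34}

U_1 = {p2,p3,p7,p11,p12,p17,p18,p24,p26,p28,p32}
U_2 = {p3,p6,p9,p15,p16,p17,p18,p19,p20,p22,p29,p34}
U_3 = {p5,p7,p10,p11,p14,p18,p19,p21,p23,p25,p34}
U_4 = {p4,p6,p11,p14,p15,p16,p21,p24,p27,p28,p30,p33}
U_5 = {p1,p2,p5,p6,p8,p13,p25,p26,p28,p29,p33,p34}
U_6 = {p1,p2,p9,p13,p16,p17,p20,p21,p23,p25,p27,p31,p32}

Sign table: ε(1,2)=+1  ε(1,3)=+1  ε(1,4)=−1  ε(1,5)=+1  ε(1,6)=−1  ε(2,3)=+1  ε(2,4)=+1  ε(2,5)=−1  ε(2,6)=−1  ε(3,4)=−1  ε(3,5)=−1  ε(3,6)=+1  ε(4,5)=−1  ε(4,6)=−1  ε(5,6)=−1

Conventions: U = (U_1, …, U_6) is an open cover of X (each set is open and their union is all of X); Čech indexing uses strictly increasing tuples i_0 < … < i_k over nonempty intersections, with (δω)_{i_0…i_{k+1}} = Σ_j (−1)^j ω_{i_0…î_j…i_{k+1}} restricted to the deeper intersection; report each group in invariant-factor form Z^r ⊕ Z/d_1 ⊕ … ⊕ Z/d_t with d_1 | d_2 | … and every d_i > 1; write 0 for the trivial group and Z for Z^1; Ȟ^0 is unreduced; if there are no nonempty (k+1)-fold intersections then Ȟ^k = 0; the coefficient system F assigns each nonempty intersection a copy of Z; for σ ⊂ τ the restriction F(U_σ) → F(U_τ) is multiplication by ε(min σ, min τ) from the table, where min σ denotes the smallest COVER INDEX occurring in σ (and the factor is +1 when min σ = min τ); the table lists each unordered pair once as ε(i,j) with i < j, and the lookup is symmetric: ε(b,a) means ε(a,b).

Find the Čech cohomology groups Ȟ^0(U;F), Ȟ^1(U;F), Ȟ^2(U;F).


intersection data:
  U12={p3,p17,p18} U13={p7,p11,p18} U14={p11,p24,p28} U15={p2,p26,p28} U16={p2,p17,p32} U23={p18,p19,p34} U24={p6,p15,p16} U25={p6,p29,p34} U26={p9,p16,p17,p20} U34={p11,p14,p21} U35={p5,p25,p34} U36={p21,p23,p25} U45={p6,p28,p33} U46={p16,p21,p27} U56={p1,p2,p13,p25}
  U123={p18} U126={p17} U134={p11} U145={p28} U156={p2} U235={p34} U245={p6} U246={p16} U346={p21} U356={p25}
C dims 6,15,10; δ0: rk 6, SNF 1^5·2; δ1: rk 9, SNF 1^9
Ȟ^0 = (6 − 6) − 0 = 0, so Ȟ^0 ≅ 0
Ȟ^1 = (15 − 9) − 6 = 0 plus torsion [2], so Ȟ^1 ≅ Z/2
Ȟ^2 = (10 − 0) − 9 = 1, so Ȟ^2 ≅ Z

Ȟ^0(U;F) ≅ 0, Ȟ^1(U;F) ≅ Z/2, Ȟ^2(U;F) ≅ Z


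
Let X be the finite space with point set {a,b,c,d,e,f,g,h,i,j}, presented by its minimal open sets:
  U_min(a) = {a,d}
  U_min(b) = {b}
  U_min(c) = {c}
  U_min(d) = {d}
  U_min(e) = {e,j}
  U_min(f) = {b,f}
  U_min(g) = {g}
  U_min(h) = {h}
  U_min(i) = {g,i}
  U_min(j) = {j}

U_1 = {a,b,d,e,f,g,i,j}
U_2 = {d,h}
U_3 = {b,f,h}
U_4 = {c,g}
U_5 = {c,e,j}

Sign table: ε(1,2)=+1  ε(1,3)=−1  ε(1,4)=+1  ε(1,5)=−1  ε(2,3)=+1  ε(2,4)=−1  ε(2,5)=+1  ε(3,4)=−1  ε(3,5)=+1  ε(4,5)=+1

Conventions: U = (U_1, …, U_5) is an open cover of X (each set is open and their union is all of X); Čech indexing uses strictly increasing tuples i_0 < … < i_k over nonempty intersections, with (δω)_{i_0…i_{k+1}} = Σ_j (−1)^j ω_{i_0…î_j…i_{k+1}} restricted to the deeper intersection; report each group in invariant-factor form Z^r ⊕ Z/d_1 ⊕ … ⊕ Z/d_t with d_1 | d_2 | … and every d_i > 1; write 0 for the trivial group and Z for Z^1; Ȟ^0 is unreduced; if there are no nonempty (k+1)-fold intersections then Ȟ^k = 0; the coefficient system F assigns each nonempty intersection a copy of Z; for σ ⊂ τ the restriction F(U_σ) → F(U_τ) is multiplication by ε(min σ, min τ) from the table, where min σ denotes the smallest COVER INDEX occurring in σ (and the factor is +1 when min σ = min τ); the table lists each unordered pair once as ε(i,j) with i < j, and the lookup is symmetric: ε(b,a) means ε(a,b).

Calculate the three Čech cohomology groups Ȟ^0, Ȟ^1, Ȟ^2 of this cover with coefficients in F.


intersection data:
  U12={d} U13={b,f} U14={g} U15={e,j} U23={h} U45={c}
C dims 5,6; δ0: rk 5, SNF 1^4·2
Ȟ^0 = (5 − 5) − 0 = 0, so Ȟ^0 ≅ 0
Ȟ^1 = (6 − 0) − 5 = 1 plus torsion [2], so Ȟ^1 ≅ Z ⊕ Z/2
Ȟ^2 = (0 − 0) − 0 = 0, so Ȟ^2 ≅ 0

Ȟ^0 ≅ 0, Ȟ^1 ≅ Z ⊕ Z/2, Ȟ^2 ≅ 0


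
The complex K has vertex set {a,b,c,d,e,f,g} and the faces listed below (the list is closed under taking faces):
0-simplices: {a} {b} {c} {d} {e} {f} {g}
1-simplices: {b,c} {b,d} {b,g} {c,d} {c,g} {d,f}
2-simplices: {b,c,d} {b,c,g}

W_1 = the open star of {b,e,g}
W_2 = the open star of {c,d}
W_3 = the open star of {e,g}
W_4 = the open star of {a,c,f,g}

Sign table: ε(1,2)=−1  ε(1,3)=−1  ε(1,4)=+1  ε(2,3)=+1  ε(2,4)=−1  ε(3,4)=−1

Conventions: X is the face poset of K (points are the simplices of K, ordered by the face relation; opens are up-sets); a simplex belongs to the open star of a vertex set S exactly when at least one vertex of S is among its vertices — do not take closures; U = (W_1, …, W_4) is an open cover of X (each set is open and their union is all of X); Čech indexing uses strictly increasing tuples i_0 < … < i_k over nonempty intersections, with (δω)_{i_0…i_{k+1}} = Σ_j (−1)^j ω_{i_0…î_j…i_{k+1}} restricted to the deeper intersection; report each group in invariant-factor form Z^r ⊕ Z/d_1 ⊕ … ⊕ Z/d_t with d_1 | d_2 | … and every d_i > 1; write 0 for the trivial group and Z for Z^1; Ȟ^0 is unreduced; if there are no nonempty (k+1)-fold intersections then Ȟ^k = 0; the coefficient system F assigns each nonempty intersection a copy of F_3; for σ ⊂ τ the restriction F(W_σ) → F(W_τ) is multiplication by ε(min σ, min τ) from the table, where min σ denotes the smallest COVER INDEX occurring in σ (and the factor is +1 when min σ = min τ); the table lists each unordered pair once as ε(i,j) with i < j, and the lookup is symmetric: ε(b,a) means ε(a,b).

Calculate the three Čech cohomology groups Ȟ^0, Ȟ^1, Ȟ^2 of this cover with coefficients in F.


Ȟ^0 ≅ Z/3; Ȟ^1 ≅ 0; Ȟ^2 ≅ 0

cover nerve:
  W1={{b},{e},{g},{b,c},{b,d},{b,g},{c,g},{b,c,d},{b,c,g}} W2={{c},{d},{b,c},{b,d},{c,d},{c,g},{d,f},{b,c,d},{b,c,g}} W3={{e},{g},{b,g},{c,g},{b,c,g}} W4={{a},{c},{f},{g},{b,c},{b,g},{c,d},{c,g},{d,f},{b,c,d},{b,c,g}}
  W12={{b,c},{b,d},{c,g},{b,c,d},{b,c,g}} W13={{e},{g},{b,g},{c,g},{b,c,g}} W14={{g},{b,c},{b,g},{c,g},{b,c,d},{b,c,g}} W23={{c,g},{b,c,g}} W24={{c},{b,c},{c,d},{c,g},{d,f},{b,c,d},{b,c,g}} W34={{g},{b,g},{c,g},{b,c,g}}
  W123={{c,g},{b,c,g}} W124={{b,c},{c,g},{b,c,d},{b,c,g}} W134={{g},{b,g},{c,g},{b,c,g}} W234={{c,g},{b,c,g}}
  W1234={{c,g},{b,c,g}}
C dims 4,6,4,1; δ0: rk_F3 3; δ1: rk_F3 3; δ2: rk_F3 1
Ȟ^0: (4−3)−0=1 ⇒ Z/3
Ȟ^1: (6−3)−3=0 ⇒ 0
Ȟ^2: (4−1)−3=0 ⇒ 0


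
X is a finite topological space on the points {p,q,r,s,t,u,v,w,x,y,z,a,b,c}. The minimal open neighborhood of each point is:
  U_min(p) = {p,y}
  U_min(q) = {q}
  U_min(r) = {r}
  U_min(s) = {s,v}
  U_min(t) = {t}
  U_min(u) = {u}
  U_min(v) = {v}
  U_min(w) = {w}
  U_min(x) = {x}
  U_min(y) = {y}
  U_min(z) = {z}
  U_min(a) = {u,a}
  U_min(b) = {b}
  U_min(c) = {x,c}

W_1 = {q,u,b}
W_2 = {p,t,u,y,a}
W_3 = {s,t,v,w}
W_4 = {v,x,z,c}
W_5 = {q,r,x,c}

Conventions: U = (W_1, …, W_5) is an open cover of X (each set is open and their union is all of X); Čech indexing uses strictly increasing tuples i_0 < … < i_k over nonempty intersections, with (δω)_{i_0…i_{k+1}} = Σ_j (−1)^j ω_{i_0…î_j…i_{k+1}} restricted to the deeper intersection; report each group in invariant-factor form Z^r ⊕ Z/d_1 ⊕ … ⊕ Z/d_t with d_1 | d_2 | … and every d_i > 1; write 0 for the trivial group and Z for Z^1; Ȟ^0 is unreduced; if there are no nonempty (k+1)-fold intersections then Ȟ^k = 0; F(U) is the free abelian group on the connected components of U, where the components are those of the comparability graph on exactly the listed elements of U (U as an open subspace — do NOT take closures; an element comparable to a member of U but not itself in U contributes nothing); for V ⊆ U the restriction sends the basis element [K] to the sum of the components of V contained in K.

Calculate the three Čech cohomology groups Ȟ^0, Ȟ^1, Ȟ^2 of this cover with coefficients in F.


Ȟ^0 ≅ Z^10, Ȟ^1 ≅ 0, Ȟ^2 ≅ 0

nerve of the cover:
  W12={u} W15={q} W23={t} W34={v} W45={x,c}
components per intersection:
  W1: {q} {u} {b}
  W2: {p,y} {t} {u,a}
  W3: {s,v} {t} {w}
  W4: {v} {x,c} {z}
  W5: {q} {r} {x,c}
  W12: {u}
  W15: {q}
  W23: {t}
  W34: {v}
  W45: {x,c}
C dims 15,5; δ0: rk 5, SNF 1^5
Ȟ^0 = (15 − 5) − 0 = 10, so Ȟ^0 ≅ Z^10
Ȟ^1 = (5 − 0) − 5 = 0, so Ȟ^1 ≅ 0
Ȟ^2 = (0 − 0) − 0 = 0, so Ȟ^2 ≅ 0


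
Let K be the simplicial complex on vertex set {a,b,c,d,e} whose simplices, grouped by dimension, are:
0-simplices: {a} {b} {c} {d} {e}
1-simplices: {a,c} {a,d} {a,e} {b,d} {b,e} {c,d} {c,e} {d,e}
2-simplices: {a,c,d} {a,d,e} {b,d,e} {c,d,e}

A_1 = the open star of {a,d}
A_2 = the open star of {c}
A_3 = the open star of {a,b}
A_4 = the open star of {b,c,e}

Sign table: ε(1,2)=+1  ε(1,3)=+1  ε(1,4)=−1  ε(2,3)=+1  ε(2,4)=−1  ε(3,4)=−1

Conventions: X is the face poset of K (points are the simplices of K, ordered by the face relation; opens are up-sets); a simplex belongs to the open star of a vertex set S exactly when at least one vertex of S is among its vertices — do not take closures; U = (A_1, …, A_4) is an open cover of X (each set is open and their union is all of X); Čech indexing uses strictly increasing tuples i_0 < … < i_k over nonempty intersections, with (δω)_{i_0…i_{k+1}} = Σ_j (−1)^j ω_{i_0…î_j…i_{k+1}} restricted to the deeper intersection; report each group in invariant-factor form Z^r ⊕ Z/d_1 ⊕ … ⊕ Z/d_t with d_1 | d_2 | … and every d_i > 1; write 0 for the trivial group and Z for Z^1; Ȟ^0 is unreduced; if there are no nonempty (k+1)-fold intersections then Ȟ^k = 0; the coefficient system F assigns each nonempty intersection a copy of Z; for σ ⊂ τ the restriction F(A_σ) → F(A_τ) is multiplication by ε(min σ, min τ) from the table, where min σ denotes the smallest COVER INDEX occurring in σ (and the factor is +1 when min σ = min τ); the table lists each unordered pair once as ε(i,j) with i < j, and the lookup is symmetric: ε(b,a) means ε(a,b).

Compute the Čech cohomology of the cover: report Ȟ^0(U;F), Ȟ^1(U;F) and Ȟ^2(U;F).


Ȟ^0(U;F) ≅ Z, Ȟ^1(U;F) ≅ 0 and Ȟ^2(U;F) ≅ 0

nerve simplices:
  A1={{a},{d},{a,c},{a,d},{a,e},{b,d},{c,d},{d,e},{a,c,d},{a,d,e},{b,d,e},{c,d,e}} A2={{c},{a,c},{c,d},{c,e},{a,c,d},{c,d,e}} A3={{a},{b},{a,c},{a,d},{a,e},{b,d},{b,e},{a,c,d},{a,d,e},{b,d,e}} A4={{b},{c},{e},{a,c},{a,e},{b,d},{b,e},{c,d},{c,e},{d,e},{a,c,d},{a,d,e},{b,d,e},{c,d,e}}
  A12={{a,c},{c,d},{a,c,d},{c,d,e}} A13={{a},{a,c},{a,d},{a,e},{b,d},{a,c,d},{a,d,e},{b,d,e}} A14={{a,c},{a,e},{b,d},{c,d},{d,e},{a,c,d},{a,d,e},{b,d,e},{c,d,e}} A23={{a,c},{a,c,d}} A24={{c},{a,c},{c,d},{c,e},{a,c,d},{c,d,e}} A34={{b},{a,c},{a,e},{b,d},{b,e},{a,c,d},{a,d,e},{b,d,e}}
  A123={{a,c},{a,c,d}} A124={{a,c},{c,d},{a,c,d},{c,d,e}} A134={{a,c},{a,e},{b,d},{a,c,d},{a,d,e},{b,d,e}} A234={{a,c},{a,c,d}}
  A1234={{a,c},{a,c,d}}
C dims 4,6,4,1; δ0: rk 3, SNF 1^3; δ1: rk 3, SNF 1^3; δ2: rk 1, SNF 1^1
degree 0: 4−3−0 = 1 → Ȟ^0 ≅ Z
degree 1: 6−3−3 = 0 → Ȟ^1 ≅ 0
degree 2: 4−1−3 = 0 → Ȟ^2 ≅ 0
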